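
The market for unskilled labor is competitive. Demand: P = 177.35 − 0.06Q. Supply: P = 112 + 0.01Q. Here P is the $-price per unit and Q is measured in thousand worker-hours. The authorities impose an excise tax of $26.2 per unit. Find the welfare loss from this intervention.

Competitive equilibrium: 177.35 − 0.06Q = 112 + 0.01Q → Q* = 933.5714, P* = 121.3357.
With the tax, the buyer price exceeds the seller price by 26.2: (177.35 − 0.06Q) − (112 + 0.01Q) = 26.2 → Q' = 559.2857.
ΔQ = 933.5714 − 559.2857 = 374.2857; the wedge equals the tax, 26.2.
Deadweight loss = ½ × 374.2857 × 26.2 = $4903.14 thousand.

$4903.14 thousand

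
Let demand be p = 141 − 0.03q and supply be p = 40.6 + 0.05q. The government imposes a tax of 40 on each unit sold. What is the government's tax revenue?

30200

Competitive equilibrium: 141 − 0.03q = 40.6 + 0.05q → q* = 1255, p* = 103.35.
With the tax, the buyer price exceeds the seller price by 40: (141 − 0.03q) − (40.6 + 0.05q) = 40 → q' = 755.
Tax revenue = 40 × 755 = 30200.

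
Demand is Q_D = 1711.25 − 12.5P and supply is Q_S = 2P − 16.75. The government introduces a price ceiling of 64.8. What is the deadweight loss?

In inverse form: demand P = 136.9 − 0.08Q, supply P = 8.375 + 0.5Q.
Competitive equilibrium: 136.9 − 0.08Q = 8.375 + 0.5Q → Q* = 221.5948, P* = 119.1724.
At the ceiling P = 64.8, quantity supplied = (64.8 − 8.375)/0.5 = 112.85.
Willingness to pay at Q' = 112.85: 136.9 − 0.08·112.85 = 127.872.
ΔQ = 221.5948 − 112.85 = 108.7448; wedge = 127.872 − 64.8 = 63.072.
Deadweight loss = ½ × 108.7448 × 63.072 = 3429.38.

3429.38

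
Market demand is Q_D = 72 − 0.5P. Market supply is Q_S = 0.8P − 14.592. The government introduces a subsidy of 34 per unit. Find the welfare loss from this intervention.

177.85

In inverse form: demand P = 144 − 2Q, supply P = 18.24 + 1.25Q.
Competitive equilibrium: 144 − 2Q = 18.24 + 1.25Q → Q* = 38.6954, P* = 66.6092.
The subsidy lowers effective supply by 34: P = 1.25Q − 15.76.
New quantity: 144 − 2Q = 1.25Q − 15.76 → Q' = 49.1569.
Overproduction ΔQ = 49.1569 − 38.6954 = 10.4615; wedge = subsidy = 34.
DWL = ½ × 10.4615 × 34 = 177.85.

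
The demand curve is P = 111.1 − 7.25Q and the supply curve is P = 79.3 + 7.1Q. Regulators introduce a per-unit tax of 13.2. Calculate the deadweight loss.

Competitive equilibrium: 111.1 − 7.25Q = 79.3 + 7.1Q → Q* = 2.216, P* = 95.0338.
With the tax, the buyer price exceeds the seller price by 13.2: (111.1 − 7.25Q) − (79.3 + 7.1Q) = 13.2 → Q' = 1.2962.
ΔQ = 2.216 − 1.2962 = 0.9198; the wedge equals the tax, 13.2.
Welfare loss = ½ × 0.9198 × 13.2 = 6.07.

6.07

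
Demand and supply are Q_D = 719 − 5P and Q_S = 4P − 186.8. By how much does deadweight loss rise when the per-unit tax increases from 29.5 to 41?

In inverse form: demand P = 143.8 − 0.2Q, supply P = 46.7 + 0.25Q.
Competitive equilibrium: 143.8 − 0.2Q = 46.7 + 0.25Q → Q* = 215.7778, P* = 100.6444.
For a per-unit tax t: ΔQ = t/0.45, so DWL = ½·t·(t/0.45) = t²/0.9.
At t = 29.5: DWL = 966.944. At t = 41: DWL = 1867.778.
Increase = 1867.778 − 966.944 = 900.83.

900.83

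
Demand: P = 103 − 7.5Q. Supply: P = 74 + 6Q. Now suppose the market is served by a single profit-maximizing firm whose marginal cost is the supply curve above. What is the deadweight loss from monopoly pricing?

Competitive equilibrium: 103 − 7.5Q = 74 + 6Q → Q* = 2.1481, P* = 86.8889.
Marginal revenue: MR = 103 − 15Q. Set MR = MC: 103 − 15Q = 74 + 6Q → Q_m = 1.381.
Price P_m = 103 − 7.5·1.381 = 92.6425; MC(Q_m) = 74 + 6·1.381 = 82.286.
Competitive Q* = 2.1481, so ΔQ = 0.7671; wedge = 92.6425 − 82.286 = 10.3565.
Welfare loss = ½ × 0.7671 × 10.3565 = 3.97.

3.97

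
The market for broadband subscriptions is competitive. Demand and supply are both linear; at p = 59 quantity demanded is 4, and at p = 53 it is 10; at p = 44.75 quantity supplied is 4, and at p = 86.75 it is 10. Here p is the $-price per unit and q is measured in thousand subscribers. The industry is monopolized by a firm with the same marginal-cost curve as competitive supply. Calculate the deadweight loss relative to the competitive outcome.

$1.65 thousand

Demand slope = (53 − 59)/(10 − 4) = −1, so p = 63 − q.
Supply slope = (86.75 − 44.75)/(10 − 4) = 7, so p = 16.75 + 7q.
Competitive equilibrium: 63 − q = 16.75 + 7q → q* = 5.7813, p* = 57.2188.
Marginal revenue: MR = 63 − 2q. Set MR = MC: 63 − 2q = 16.75 + 7q → q_m = 5.1389.
Price p_m = 63 − 1·5.1389 = 57.8611; MC(q_m) = 16.75 + 7·5.1389 = 52.7223.
Competitive q* = 5.7813, so Δq = 0.6424; wedge = 57.8611 − 52.7223 = 5.1388.
The triangle = ½ × 0.6424 × 5.1388 = $1.65 thousand.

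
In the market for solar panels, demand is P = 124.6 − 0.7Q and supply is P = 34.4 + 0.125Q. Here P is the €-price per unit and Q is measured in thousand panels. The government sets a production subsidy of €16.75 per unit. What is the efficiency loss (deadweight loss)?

€170.04 thousand

Competitive equilibrium: 124.6 − 0.7Q = 34.4 + 0.125Q → Q* = 109.3333, P* = 48.0667.
The subsidy lowers effective supply by 16.75: P = 17.65 + 0.125Q.
New quantity: 124.6 − 0.7Q = 17.65 + 0.125Q → Q' = 129.6364.
Overproduction ΔQ = 129.6364 − 109.3333 = 20.3031; wedge = subsidy = 16.75.
Deadweight loss = ½ × 20.3031 × 16.75 = €170.04 thousand.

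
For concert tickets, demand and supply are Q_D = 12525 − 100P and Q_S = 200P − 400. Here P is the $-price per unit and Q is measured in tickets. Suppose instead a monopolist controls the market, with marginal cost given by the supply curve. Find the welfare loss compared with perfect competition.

$81016.33

In inverse form: demand P = 125.25 − 0.01Q, supply P = 2 + 0.005Q.
Competitive equilibrium: 125.25 − 0.01Q = 2 + 0.005Q → Q* = 8216.6667, P* = 43.0833.
Marginal revenue: MR = 125.25 − 0.02Q. Set MR = MC: 125.25 − 0.02Q = 2 + 0.005Q → Q_m = 4930.
Price P_m = 125.25 − 0.01·4930 = 75.95; MC(Q_m) = 2 + 0.005·4930 = 26.65.
Competitive Q* = 8216.6667, so ΔQ = 3286.6667; wedge = 75.95 − 26.65 = 49.3.
The triangle = ½ × 3286.6667 × 49.3 = $81016.33.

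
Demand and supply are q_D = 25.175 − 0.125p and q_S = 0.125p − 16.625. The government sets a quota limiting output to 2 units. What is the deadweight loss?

In inverse form: demand p = 201.4 − 8q, supply p = 133 + 8q.
Competitive equilibrium: 201.4 − 8q = 133 + 8q → q* = 4.275, p* = 167.2.
At q = 2: demand price = 201.4 − 8·2 = 185.4; supply price = 133 + 8·2 = 149.
Δq = 4.275 − 2 = 2.275; wedge = 185.4 − 149 = 36.4.
Deadweight loss = ½ × 2.275 × 36.4 = 41.405.

41.405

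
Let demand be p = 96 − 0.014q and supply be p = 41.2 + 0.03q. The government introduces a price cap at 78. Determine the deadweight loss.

Competitive equilibrium: 96 − 0.014q = 41.2 + 0.03q → q* = 1245.4545, p* = 78.5636.
At the ceiling p = 78, quantity supplied = (78 − 41.2)/0.03 = 1226.6667.
Willingness to pay at q' = 1226.6667: 96 − 0.014·1226.6667 = 78.8267.
Δq = 1245.4545 − 1226.6667 = 18.7878; wedge = 78.8267 − 78 = 0.8267.
Deadweight loss = ½ × 18.7878 × 0.8267 = 7.77.

7.77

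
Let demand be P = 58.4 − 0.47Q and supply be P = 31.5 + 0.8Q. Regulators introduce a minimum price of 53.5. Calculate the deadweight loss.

Competitive equilibrium: 58.4 − 0.47Q = 31.5 + 0.8Q → Q* = 21.1811, P* = 48.4449.
At the floor P = 53.5, quantity demanded = (58.4 − 53.5)/0.47 = 10.4255.
Sellers' marginal cost at Q' = 10.4255: 31.5 + 0.8·10.4255 = 39.8404.
ΔQ = 21.1811 − 10.4255 = 10.7556; wedge = 53.5 − 39.8404 = 13.6596.
The triangle = ½ × 10.7556 × 13.6596 = 73.46.

73.46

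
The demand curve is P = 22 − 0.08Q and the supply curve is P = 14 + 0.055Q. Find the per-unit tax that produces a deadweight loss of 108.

5.4

Competitive equilibrium: 22 − 0.08Q = 14 + 0.055Q → Q* = 59.2593, P* = 17.2593.
A tax t gives ΔQ = t/0.135 and wedge t, so DWL = t²/0.27.
t²/0.27 = 108 → t² = 29.16 → t = 5.4.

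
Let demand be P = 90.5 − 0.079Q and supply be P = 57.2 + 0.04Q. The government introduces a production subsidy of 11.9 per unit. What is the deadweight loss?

Competitive equilibrium: 90.5 − 0.079Q = 57.2 + 0.04Q → Q* = 279.8319, P* = 68.3933.
The subsidy lowers effective supply by 11.9: P = 45.3 + 0.04Q.
New quantity: 90.5 − 0.079Q = 45.3 + 0.04Q → Q' = 379.8319.
Overproduction ΔQ = 379.8319 − 279.8319 = 100; wedge = subsidy = 11.9.
The triangle = ½ × 100 × 11.9 = 595.

595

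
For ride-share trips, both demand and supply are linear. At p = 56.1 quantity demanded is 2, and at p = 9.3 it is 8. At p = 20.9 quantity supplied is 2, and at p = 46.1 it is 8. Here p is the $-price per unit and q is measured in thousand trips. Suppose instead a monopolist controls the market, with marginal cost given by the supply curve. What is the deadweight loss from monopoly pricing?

$22.66 thousand

Demand slope = (9.3 − 56.1)/(8 − 2) = −7.8, so p = 71.7 − 7.8q.
Supply slope = (46.1 − 20.9)/(8 − 2) = 4.2, so p = 12.5 + 4.2q.
Competitive equilibrium: 71.7 − 7.8q = 12.5 + 4.2q → q* = 4.9333, p* = 33.22.
Marginal revenue: MR = 71.7 − 15.6q. Set MR = MC: 71.7 − 15.6q = 12.5 + 4.2q → q_m = 2.9899.
Price p_m = 71.7 − 7.8·2.9899 = 48.3788; MC(q_m) = 12.5 + 4.2·2.9899 = 25.0576.
Competitive q* = 4.9333, so Δq = 1.9434; wedge = 48.3788 − 25.0576 = 23.3212.
Welfare loss = ½ × 1.9434 × 23.3212 = $22.66 thousand.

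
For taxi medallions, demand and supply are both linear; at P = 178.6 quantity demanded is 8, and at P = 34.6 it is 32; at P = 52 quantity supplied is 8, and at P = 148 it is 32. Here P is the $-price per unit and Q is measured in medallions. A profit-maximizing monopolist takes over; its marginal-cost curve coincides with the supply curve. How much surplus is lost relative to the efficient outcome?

Demand slope = (34.6 − 178.6)/(32 − 8) = −6, so P = 226.6 − 6Q.
Supply slope = (148 − 52)/(32 − 8) = 4, so P = 20 + 4Q.
Competitive equilibrium: 226.6 − 6Q = 20 + 4Q → Q* = 20.66, P* = 102.64.
Marginal revenue: MR = 226.6 − 12Q. Set MR = MC: 226.6 − 12Q = 20 + 4Q → Q_m = 12.9125.
Price P_m = 226.6 − 6·12.9125 = 149.125; MC(Q_m) = 20 + 4·12.9125 = 71.65.
Competitive Q* = 20.66, so ΔQ = 7.7475; wedge = 149.125 − 71.65 = 77.475.
DWL = ½ × 7.7475 × 77.475 = $300.12.

$300.12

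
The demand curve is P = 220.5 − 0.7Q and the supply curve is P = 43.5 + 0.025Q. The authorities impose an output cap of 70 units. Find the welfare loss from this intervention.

Competitive equilibrium: 220.5 − 0.7Q = 43.5 + 0.025Q → Q* = 244.13793, P* = 49.60345.
At Q = 70: demand price = 220.5 − 0.7·70 = 171.5; supply price = 43.5 + 0.025·70 = 45.25.
ΔQ = 244.13793 − 70 = 174.13793; wedge = 171.5 − 45.25 = 126.25.
Welfare loss = ½ × 174.13793 × 126.25 = 10992.46.

10992.46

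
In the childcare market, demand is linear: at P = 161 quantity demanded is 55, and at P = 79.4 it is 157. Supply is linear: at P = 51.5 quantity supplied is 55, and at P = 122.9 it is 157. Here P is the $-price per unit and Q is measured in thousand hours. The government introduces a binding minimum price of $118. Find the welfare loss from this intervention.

$277.92 thousand

Demand slope = (79.4 − 161)/(157 − 55) = −0.8, so P = 205 − 0.8Q.
Supply slope = (122.9 − 51.5)/(157 − 55) = 0.7, so P = 13 + 0.7Q.
Competitive equilibrium: 205 − 0.8Q = 13 + 0.7Q → Q* = 128, P* = 102.6.
At the floor P = 118, quantity demanded = (205 − 118)/0.8 = 108.75.
Sellers' marginal cost at Q' = 108.75: 13 + 0.7·108.75 = 89.125.
ΔQ = 128 − 108.75 = 19.25; wedge = 118 − 89.125 = 28.875.
Welfare loss = ½ × 19.25 × 28.875 = $277.92 thousand.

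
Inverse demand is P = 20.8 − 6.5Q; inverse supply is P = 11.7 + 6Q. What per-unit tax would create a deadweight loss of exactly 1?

5

Competitive equilibrium: 20.8 − 6.5Q = 11.7 + 6Q → Q* = 0.728, P* = 16.068.
A tax t gives ΔQ = t/12.5 and wedge t, so DWL = t²/25.
t²/25 = 1 → t² = 25 → t = 5.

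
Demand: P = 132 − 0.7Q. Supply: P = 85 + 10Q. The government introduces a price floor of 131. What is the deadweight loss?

47

Competitive equilibrium: 132 − 0.7Q = 85 + 10Q → Q* = 4.3925, P* = 128.9252.
At the floor P = 131, quantity demanded = (132 − 131)/0.7 = 1.4286.
Sellers' marginal cost at Q' = 1.4286: 85 + 10·1.4286 = 99.286.
ΔQ = 4.3925 − 1.4286 = 2.9639; wedge = 131 − 99.286 = 31.714.
Welfare loss = ½ × 2.9639 × 31.714 = 47.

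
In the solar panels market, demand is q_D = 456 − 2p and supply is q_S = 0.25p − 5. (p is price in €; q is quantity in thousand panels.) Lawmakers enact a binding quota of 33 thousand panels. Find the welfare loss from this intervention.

In inverse form: demand p = 228 − 0.5q, supply p = 20 + 4q.
Competitive equilibrium: 228 − 0.5q = 20 + 4q → q* = 46.2222, p* = 204.8889.
At q = 33: demand price = 228 − 0.5·33 = 211.5; supply price = 20 + 4·33 = 152.
Δq = 46.2222 − 33 = 13.2222; wedge = 211.5 − 152 = 59.5.
Welfare loss = ½ × 13.2222 × 59.5 = €393.36 thousand.

€393.36 thousand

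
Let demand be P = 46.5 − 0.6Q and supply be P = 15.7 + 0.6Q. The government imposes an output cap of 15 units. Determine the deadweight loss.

68.27

Competitive equilibrium: 46.5 − 0.6Q = 15.7 + 0.6Q → Q* = 25.6667, P* = 31.1.
At Q = 15: demand price = 46.5 − 0.6·15 = 37.5; supply price = 15.7 + 0.6·15 = 24.7.
ΔQ = 25.6667 − 15 = 10.6667; wedge = 37.5 − 24.7 = 12.8.
The triangle = ½ × 10.6667 × 12.8 = 68.27.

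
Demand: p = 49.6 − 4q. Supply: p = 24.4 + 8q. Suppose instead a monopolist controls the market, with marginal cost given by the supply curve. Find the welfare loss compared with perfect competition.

Competitive equilibrium: 49.6 − 4q = 24.4 + 8q → q* = 2.1, p* = 41.2.
Marginal revenue: MR = 49.6 − 8q. Set MR = MC: 49.6 − 8q = 24.4 + 8q → q_m = 1.575.
Price p_m = 49.6 − 4·1.575 = 43.3; MC(q_m) = 24.4 + 8·1.575 = 37.
Competitive q* = 2.1, so Δq = 0.525; wedge = 43.3 − 37 = 6.3.
The triangle = ½ × 0.525 × 6.3 = 1.65.

1.65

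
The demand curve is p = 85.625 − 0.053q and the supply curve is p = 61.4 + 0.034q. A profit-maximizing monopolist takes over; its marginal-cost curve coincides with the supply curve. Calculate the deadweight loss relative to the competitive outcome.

483.36

Competitive equilibrium: 85.625 − 0.053q = 61.4 + 0.034q → q* = 278.4483, p* = 70.8672.
Marginal revenue: MR = 85.625 − 0.106q. Set MR = MC: 85.625 − 0.106q = 61.4 + 0.034q → q_m = 173.0357.
Price p_m = 85.625 − 0.053·173.0357 = 76.4541; MC(q_m) = 61.4 + 0.034·173.0357 = 67.2832.
Competitive q* = 278.4483, so Δq = 105.4126; wedge = 76.4541 − 67.2832 = 9.1709.
The triangle = ½ × 105.4126 × 9.1709 = 483.36.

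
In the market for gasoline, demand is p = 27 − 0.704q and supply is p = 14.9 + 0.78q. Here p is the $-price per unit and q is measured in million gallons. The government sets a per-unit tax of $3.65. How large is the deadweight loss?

Competitive equilibrium: 27 − 0.704q = 14.9 + 0.78q → q* = 8.1536, p* = 21.2598.
With the tax, the buyer price exceeds the seller price by 3.65: (27 − 0.704q) − (14.9 + 0.78q) = 3.65 → q' = 5.6941.
Δq = 8.1536 − 5.6941 = 2.4595; the wedge equals the tax, 3.65.
The triangle = ½ × 2.4595 × 3.65 = $4.49 million.

$4.49 million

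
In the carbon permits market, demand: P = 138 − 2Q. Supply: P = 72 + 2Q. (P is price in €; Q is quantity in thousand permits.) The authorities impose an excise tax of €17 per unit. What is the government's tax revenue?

Competitive equilibrium: 138 − 2Q = 72 + 2Q → Q* = 16.5, P* = 105.
With the tax, the buyer price exceeds the seller price by 17: (138 − 2Q) − (72 + 2Q) = 17 → Q' = 12.25.
Tax revenue = 17 × 12.25 = €208.25 thousand.

€208.25 thousand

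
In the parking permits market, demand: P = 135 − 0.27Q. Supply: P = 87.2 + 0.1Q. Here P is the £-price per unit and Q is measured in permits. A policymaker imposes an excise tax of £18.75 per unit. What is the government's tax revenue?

£1472.13

Competitive equilibrium: 135 − 0.27Q = 87.2 + 0.1Q → Q* = 129.1892, P* = 100.1189.
With the tax, the buyer price exceeds the seller price by 18.75: (135 − 0.27Q) − (87.2 + 0.1Q) = 18.75 → Q' = 78.5135.
Tax revenue = 18.75 × 78.5135 = £1472.13.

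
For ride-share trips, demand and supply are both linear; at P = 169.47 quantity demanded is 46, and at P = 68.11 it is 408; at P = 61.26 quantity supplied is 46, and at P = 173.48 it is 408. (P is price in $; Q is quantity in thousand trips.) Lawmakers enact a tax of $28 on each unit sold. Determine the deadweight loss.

Demand slope = (68.11 − 169.47)/(408 − 46) = −0.28, so P = 182.35 − 0.28Q.
Supply slope = (173.48 − 61.26)/(408 − 46) = 0.31, so P = 47 + 0.31Q.
Competitive equilibrium: 182.35 − 0.28Q = 47 + 0.31Q → Q* = 229.4068, P* = 118.1161.
With the tax, the buyer price exceeds the seller price by 28: (182.35 − 0.28Q) − (47 + 0.31Q) = 28 → Q' = 181.9492.
ΔQ = 229.4068 − 181.9492 = 47.4576; the wedge equals the tax, 28.
The triangle = ½ × 47.4576 × 28 = $664.41 thousand.

$664.41 thousand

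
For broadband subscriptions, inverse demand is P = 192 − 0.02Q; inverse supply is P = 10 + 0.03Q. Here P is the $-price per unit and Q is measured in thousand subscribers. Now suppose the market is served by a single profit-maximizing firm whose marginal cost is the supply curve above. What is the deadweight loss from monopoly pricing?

$27040 thousand

Competitive equilibrium: 192 − 0.02Q = 10 + 0.03Q → Q* = 3640, P* = 119.2.
Marginal revenue: MR = 192 − 0.04Q. Set MR = MC: 192 − 0.04Q = 10 + 0.03Q → Q_m = 2600.
Price P_m = 192 − 0.02·2600 = 140; MC(Q_m) = 10 + 0.03·2600 = 88.
Competitive Q* = 3640, so ΔQ = 1040; wedge = 140 − 88 = 52.
The triangle = ½ × 1040 × 52 = $27040 thousand.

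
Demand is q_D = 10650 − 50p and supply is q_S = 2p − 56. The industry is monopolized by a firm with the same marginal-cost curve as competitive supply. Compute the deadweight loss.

In inverse form: demand p = 213 − 0.02q, supply p = 28 + 0.5q.
Competitive equilibrium: 213 − 0.02q = 28 + 0.5q → q* = 355.7692, p* = 205.8846.
Marginal revenue: MR = 213 − 0.04q. Set MR = MC: 213 − 0.04q = 28 + 0.5q → q_m = 342.5926.
Price p_m = 213 − 0.02·342.5926 = 206.1481; MC(q_m) = 28 + 0.5·342.5926 = 199.2963.
Competitive q* = 355.7692, so Δq = 13.1766; wedge = 206.1481 − 199.2963 = 6.8518.
The triangle = ½ × 13.1766 × 6.8518 = 45.14.

45.14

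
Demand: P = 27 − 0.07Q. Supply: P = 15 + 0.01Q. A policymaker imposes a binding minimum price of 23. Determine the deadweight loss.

344.90

Competitive equilibrium: 27 − 0.07Q = 15 + 0.01Q → Q* = 150, P* = 16.5.
At the floor P = 23, quantity demanded = (27 − 23)/0.07 = 57.1429.
Sellers' marginal cost at Q' = 57.1429: 15 + 0.01·57.1429 = 15.5714.
ΔQ = 150 − 57.1429 = 92.8571; wedge = 23 − 15.5714 = 7.4286.
DWL = ½ × 92.8571 × 7.4286 = 344.90.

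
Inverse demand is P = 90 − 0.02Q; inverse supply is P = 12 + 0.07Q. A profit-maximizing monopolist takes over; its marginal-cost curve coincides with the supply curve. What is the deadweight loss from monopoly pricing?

Competitive equilibrium: 90 − 0.02Q = 12 + 0.07Q → Q* = 866.66667, P* = 72.66667.
Marginal revenue: MR = 90 − 0.04Q. Set MR = MC: 90 − 0.04Q = 12 + 0.07Q → Q_m = 709.09091.
Price P_m = 90 − 0.02·709.09091 = 75.81818; MC(Q_m) = 12 + 0.07·709.09091 = 61.63636.
Competitive Q* = 866.66667, so ΔQ = 157.57576; wedge = 75.81818 − 61.63636 = 14.18182.
Welfare loss = ½ × 157.57576 × 14.18182 = 1117.36.

1117.36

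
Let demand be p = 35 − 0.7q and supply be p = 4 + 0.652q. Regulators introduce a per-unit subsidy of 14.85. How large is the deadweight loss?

81.55

Competitive equilibrium: 35 − 0.7q = 4 + 0.652q → q* = 22.929, p* = 18.9497.
The subsidy lowers effective supply by 14.85: p = 0.652q − 10.85.
New quantity: 35 − 0.7q = 0.652q − 10.85 → q' = 33.9127.
Overproduction Δq = 33.9127 − 22.929 = 10.9837; wedge = subsidy = 14.85.
Deadweight loss = ½ × 10.9837 × 14.85 = 81.55.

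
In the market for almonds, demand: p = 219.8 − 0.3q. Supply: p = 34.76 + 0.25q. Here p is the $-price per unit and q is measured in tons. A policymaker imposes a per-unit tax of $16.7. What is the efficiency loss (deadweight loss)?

Competitive equilibrium: 219.8 − 0.3q = 34.76 + 0.25q → q* = 336.4364, p* = 118.8691.
With the tax, the buyer price exceeds the seller price by 16.7: (219.8 − 0.3q) − (34.76 + 0.25q) = 16.7 → q' = 306.0727.
Δq = 336.4364 − 306.0727 = 30.3637; the wedge equals the tax, 16.7.
Deadweight loss = ½ × 30.3637 × 16.7 = $253.54.

$253.54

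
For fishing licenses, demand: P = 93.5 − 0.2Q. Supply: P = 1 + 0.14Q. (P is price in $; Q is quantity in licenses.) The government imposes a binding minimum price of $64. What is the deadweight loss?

$2637.53

Competitive equilibrium: 93.5 − 0.2Q = 1 + 0.14Q → Q* = 272.0588, P* = 39.0882.
At the floor P = 64, quantity demanded = (93.5 − 64)/0.2 = 147.5.
Sellers' marginal cost at Q' = 147.5: 1 + 0.14·147.5 = 21.65.
ΔQ = 272.0588 − 147.5 = 124.5588; wedge = 64 − 21.65 = 42.35.
DWL = ½ × 124.5588 × 42.35 = $2637.53.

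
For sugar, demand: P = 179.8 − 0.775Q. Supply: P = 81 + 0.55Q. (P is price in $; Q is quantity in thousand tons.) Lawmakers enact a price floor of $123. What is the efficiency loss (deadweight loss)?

Competitive equilibrium: 179.8 − 0.775Q = 81 + 0.55Q → Q* = 74.566, P* = 122.0113.
At the floor P = 123, quantity demanded = (179.8 − 123)/0.775 = 73.2903.
Sellers' marginal cost at Q' = 73.2903: 81 + 0.55·73.2903 = 121.3097.
ΔQ = 74.566 − 73.2903 = 1.2757; wedge = 123 − 121.3097 = 1.6903.
Welfare loss = ½ × 1.2757 × 1.6903 = $1.08 thousand.

$1.08 thousand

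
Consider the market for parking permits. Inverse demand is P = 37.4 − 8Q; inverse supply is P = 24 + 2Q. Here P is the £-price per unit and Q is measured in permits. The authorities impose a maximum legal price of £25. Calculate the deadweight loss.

£3.528

Competitive equilibrium: 37.4 − 8Q = 24 + 2Q → Q* = 1.34, P* = 26.68.
At the ceiling P = 25, quantity supplied = (25 − 24)/2 = 0.5.
Willingness to pay at Q' = 0.5: 37.4 − 8·0.5 = 33.4.
ΔQ = 1.34 − 0.5 = 0.84; wedge = 33.4 − 25 = 8.4.
Welfare loss = ½ × 0.84 × 8.4 = £3.528.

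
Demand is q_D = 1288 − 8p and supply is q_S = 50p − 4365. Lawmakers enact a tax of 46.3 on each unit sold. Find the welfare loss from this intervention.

7392.03

In inverse form: demand p = 161 − 0.125q, supply p = 87.3 + 0.02q.
Competitive equilibrium: 161 − 0.125q = 87.3 + 0.02q → q* = 508.27586, p* = 97.46552.
With the tax, the buyer price exceeds the seller price by 46.3: (161 − 0.125q) − (87.3 + 0.02q) = 46.3 → q' = 188.96552.
Δq = 508.27586 − 188.96552 = 319.31034; the wedge equals the tax, 46.3.
Deadweight loss = ½ × 319.31034 × 46.3 = 7392.03.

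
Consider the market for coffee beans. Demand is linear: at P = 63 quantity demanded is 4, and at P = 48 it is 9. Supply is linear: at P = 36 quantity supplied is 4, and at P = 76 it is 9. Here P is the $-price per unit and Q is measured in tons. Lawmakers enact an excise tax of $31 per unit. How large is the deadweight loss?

$43.68

Demand slope = (48 − 63)/(9 − 4) = −3, so P = 75 − 3Q.
Supply slope = (76 − 36)/(9 − 4) = 8, so P = 4 + 8Q.
Competitive equilibrium: 75 − 3Q = 4 + 8Q → Q* = 6.4545, P* = 55.6364.
With the tax, the buyer price exceeds the seller price by 31: (75 − 3Q) − (4 + 8Q) = 31 → Q' = 3.6364.
ΔQ = 6.4545 − 3.6364 = 2.8181; the wedge equals the tax, 31.
Deadweight loss = ½ × 2.8181 × 31 = $43.68.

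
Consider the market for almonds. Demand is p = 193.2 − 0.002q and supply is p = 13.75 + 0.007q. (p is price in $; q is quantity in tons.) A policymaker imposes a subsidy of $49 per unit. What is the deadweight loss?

Competitive equilibrium: 193.2 − 0.002q = 13.75 + 0.007q → q* = 19938.8889, p* = 153.3222.
The subsidy lowers effective supply by 49: p = 0.007q − 35.25.
New quantity: 193.2 − 0.002q = 0.007q − 35.25 → q' = 25383.3333.
Overproduction Δq = 25383.3333 − 19938.8889 = 5444.4444; wedge = subsidy = 49.
The triangle = ½ × 5444.4444 × 49 = $133388.89.

$133388.89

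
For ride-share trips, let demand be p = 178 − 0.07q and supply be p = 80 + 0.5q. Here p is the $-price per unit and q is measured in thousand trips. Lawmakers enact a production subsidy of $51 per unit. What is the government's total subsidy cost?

Competitive equilibrium: 178 − 0.07q = 80 + 0.5q → q* = 171.9298, p* = 165.9649.
The subsidy lowers effective supply by 51: p = 29 + 0.5q.
New quantity: 178 − 0.07q = 29 + 0.5q → q' = 261.4035.
Total subsidy cost = 51 × 261.4035 = $13331.58 thousand.

$13331.58 thousand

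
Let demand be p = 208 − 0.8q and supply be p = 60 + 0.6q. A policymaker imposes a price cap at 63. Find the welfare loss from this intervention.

Competitive equilibrium: 208 − 0.8q = 60 + 0.6q → q* = 105.7143, p* = 123.4286.
At the ceiling p = 63, quantity supplied = (63 − 60)/0.6 = 5.
Willingness to pay at q' = 5: 208 − 0.8·5 = 204.
Δq = 105.7143 − 5 = 100.7143; wedge = 204 − 63 = 141.
DWL = ½ × 100.7143 × 141 = 7100.36.

7100.36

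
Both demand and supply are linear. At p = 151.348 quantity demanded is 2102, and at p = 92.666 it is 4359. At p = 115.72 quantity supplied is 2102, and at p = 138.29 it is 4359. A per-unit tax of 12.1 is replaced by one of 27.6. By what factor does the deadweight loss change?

5.203

Demand slope = (92.666 − 151.348)/(4359 − 2102) = −0.026, so p = 206 − 0.026q.
Supply slope = (138.29 − 115.72)/(4359 − 2102) = 0.01, so p = 94.7 + 0.01q.
Competitive equilibrium: 206 − 0.026q = 94.7 + 0.01q → q* = 3091.6667, p* = 125.6167.
For a per-unit tax t: Δq = t/0.036, so DWL = ½·t·(t/0.036) = t²/0.072.
At t = 12.1: DWL = 2033.472. At t = 27.6: DWL = 10580.
Ratio = (27.6/12.1)² = 5.203.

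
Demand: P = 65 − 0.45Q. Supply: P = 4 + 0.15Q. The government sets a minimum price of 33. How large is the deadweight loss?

Competitive equilibrium: 65 − 0.45Q = 4 + 0.15Q → Q* = 101.6667, P* = 19.25.
At the floor P = 33, quantity demanded = (65 − 33)/0.45 = 71.1111.
Sellers' marginal cost at Q' = 71.1111: 4 + 0.15·71.1111 = 14.6667.
ΔQ = 101.6667 − 71.1111 = 30.5556; wedge = 33 − 14.6667 = 18.3333.
Deadweight loss = ½ × 30.5556 × 18.3333 = 280.09.

280.09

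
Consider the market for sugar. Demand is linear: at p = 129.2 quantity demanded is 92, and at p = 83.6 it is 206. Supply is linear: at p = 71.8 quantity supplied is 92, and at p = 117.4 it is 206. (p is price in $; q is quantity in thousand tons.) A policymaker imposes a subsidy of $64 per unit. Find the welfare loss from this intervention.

Demand slope = (83.6 − 129.2)/(206 − 92) = −0.4, so p = 166 − 0.4q.
Supply slope = (117.4 − 71.8)/(206 − 92) = 0.4, so p = 35 + 0.4q.
Competitive equilibrium: 166 − 0.4q = 35 + 0.4q → q* = 163.75, p* = 100.5.
The subsidy lowers effective supply by 64: p = 0.4q − 29.
New quantity: 166 − 0.4q = 0.4q − 29 → q' = 243.75.
Overproduction Δq = 243.75 − 163.75 = 80; wedge = subsidy = 64.
DWL = ½ × 80 × 64 = $2560 thousand.

$2560 thousand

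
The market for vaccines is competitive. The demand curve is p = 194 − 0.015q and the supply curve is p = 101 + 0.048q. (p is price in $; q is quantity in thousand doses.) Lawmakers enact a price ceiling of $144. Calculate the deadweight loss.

$10609.65 thousand

Competitive equilibrium: 194 − 0.015q = 101 + 0.048q → q* = 1476.19048, p* = 171.85714.
At the ceiling p = 144, quantity supplied = (144 − 101)/0.048 = 895.83333.
Willingness to pay at q' = 895.83333: 194 − 0.015·895.83333 = 180.5625.
Δq = 1476.19048 − 895.83333 = 580.35715; wedge = 180.5625 − 144 = 36.5625.
The triangle = ½ × 580.35715 × 36.5625 = $10609.65 thousand.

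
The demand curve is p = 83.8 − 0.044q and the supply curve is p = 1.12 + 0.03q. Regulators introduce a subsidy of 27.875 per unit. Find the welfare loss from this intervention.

Competitive equilibrium: 83.8 − 0.044q = 1.12 + 0.03q → q* = 1117.2973, p* = 34.6389.
The subsidy lowers effective supply by 27.875: p = 0.03q − 26.755.
New quantity: 83.8 − 0.044q = 0.03q − 26.755 → q' = 1493.9865.
Overproduction Δq = 1493.9865 − 1117.2973 = 376.6892; wedge = subsidy = 27.875.
The triangle = ½ × 376.6892 × 27.875 = 5250.11.

5250.11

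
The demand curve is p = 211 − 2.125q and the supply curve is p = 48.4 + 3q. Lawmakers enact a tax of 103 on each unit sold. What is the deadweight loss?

Competitive equilibrium: 211 − 2.125q = 48.4 + 3q → q* = 31.7268, p* = 143.5805.
With the tax, the buyer price exceeds the seller price by 103: (211 − 2.125q) − (48.4 + 3q) = 103 → q' = 11.6293.
Δq = 31.7268 − 11.6293 = 20.0975; the wedge equals the tax, 103.
Deadweight loss = ½ × 20.0975 × 103 = 1035.02.

1035.02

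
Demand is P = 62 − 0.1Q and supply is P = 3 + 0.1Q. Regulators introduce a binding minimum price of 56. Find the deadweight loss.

5522.50

Competitive equilibrium: 62 − 0.1Q = 3 + 0.1Q → Q* = 295, P* = 32.5.
At the floor P = 56, quantity demanded = (62 − 56)/0.1 = 60.
Sellers' marginal cost at Q' = 60: 3 + 0.1·60 = 9.
ΔQ = 295 − 60 = 235; wedge = 56 − 9 = 47.
The triangle = ½ × 235 × 47 = 5522.50.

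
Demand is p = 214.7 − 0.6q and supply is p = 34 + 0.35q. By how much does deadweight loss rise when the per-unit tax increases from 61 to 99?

3200

Competitive equilibrium: 214.7 − 0.6q = 34 + 0.35q → q* = 190.2105, p* = 100.5737.
For a per-unit tax t: Δq = t/0.95, so DWL = ½·t·(t/0.95) = t²/1.9.
At t = 61: DWL = 1958.421. At t = 99: DWL = 5158.421.
Increase = 5158.421 − 1958.421 = 3200.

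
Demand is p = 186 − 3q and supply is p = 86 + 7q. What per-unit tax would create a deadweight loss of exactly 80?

Competitive equilibrium: 186 − 3q = 86 + 7q → q* = 10, p* = 156.
A tax t gives Δq = t/10 and wedge t, so DWL = t²/20.
t²/20 = 80 → t² = 1600 → t = 40.

40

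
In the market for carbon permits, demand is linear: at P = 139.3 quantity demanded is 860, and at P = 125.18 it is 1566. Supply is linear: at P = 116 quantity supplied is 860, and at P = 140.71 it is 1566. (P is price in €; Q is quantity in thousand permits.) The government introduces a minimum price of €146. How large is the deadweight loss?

Demand slope = (125.18 − 139.3)/(1566 − 860) = −0.02, so P = 156.5 − 0.02Q.
Supply slope = (140.71 − 116)/(1566 − 860) = 0.035, so P = 85.9 + 0.035Q.
Competitive equilibrium: 156.5 − 0.02Q = 85.9 + 0.035Q → Q* = 1283.6364, P* = 130.8273.
At the floor P = 146, quantity demanded = (156.5 − 146)/0.02 = 525.
Sellers' marginal cost at Q' = 525: 85.9 + 0.035·525 = 104.275.
ΔQ = 1283.6364 − 525 = 758.6364; wedge = 146 − 104.275 = 41.725.
Deadweight loss = ½ × 758.6364 × 41.725 = €15827.05 thousand.

€15827.05 thousand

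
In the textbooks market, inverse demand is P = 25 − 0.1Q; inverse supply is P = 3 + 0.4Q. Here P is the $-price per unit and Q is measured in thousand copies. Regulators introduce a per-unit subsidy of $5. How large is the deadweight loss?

$25 thousand

Competitive equilibrium: 25 − 0.1Q = 3 + 0.4Q → Q* = 44, P* = 20.6.
The subsidy lowers effective supply by 5: P = 0.4Q − 2.
New quantity: 25 − 0.1Q = 0.4Q − 2 → Q' = 54.
Overproduction ΔQ = 54 − 44 = 10; wedge = subsidy = 5.
DWL = ½ × 10 × 5 = $25 thousand.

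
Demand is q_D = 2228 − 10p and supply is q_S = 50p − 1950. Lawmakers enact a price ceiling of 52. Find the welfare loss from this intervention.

46640.17

In inverse form: demand p = 222.8 − 0.1q, supply p = 39 + 0.02q.
Competitive equilibrium: 222.8 − 0.1q = 39 + 0.02q → q* = 1531.6667, p* = 69.6333.
At the ceiling p = 52, quantity supplied = (52 − 39)/0.02 = 650.
Willingness to pay at q' = 650: 222.8 − 0.1·650 = 157.8.
Δq = 1531.6667 − 650 = 881.6667; wedge = 157.8 − 52 = 105.8.
The triangle = ½ × 881.6667 × 105.8 = 46640.17.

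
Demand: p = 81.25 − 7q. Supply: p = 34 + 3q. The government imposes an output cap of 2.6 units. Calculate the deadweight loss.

Competitive equilibrium: 81.25 − 7q = 34 + 3q → q* = 4.725, p* = 48.175.
At q = 2.6: demand price = 81.25 − 7·2.6 = 63.05; supply price = 34 + 3·2.6 = 41.8.
Δq = 4.725 − 2.6 = 2.125; wedge = 63.05 − 41.8 = 21.25.
DWL = ½ × 2.125 × 21.25 = 22.58.

22.58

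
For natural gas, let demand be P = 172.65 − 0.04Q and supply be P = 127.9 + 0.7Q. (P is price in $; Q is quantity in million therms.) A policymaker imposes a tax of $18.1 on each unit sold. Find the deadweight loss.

$221.36 million

Competitive equilibrium: 172.65 − 0.04Q = 127.9 + 0.7Q → Q* = 60.473, P* = 170.2311.
With the tax, the buyer price exceeds the seller price by 18.1: (172.65 − 0.04Q) − (127.9 + 0.7Q) = 18.1 → Q' = 36.0135.
ΔQ = 60.473 − 36.0135 = 24.4595; the wedge equals the tax, 18.1.
Welfare loss = ½ × 24.4595 × 18.1 = $221.36 million.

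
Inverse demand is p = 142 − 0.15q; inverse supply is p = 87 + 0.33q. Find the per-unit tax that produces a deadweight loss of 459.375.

Competitive equilibrium: 142 − 0.15q = 87 + 0.33q → q* = 114.5833, p* = 124.8125.
A tax t gives Δq = t/0.48 and wedge t, so DWL = t²/0.96.
t²/0.96 = 459.375 → t² = 441 → t = 21.

21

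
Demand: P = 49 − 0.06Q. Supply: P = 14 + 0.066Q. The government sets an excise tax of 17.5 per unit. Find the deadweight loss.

Competitive equilibrium: 49 − 0.06Q = 14 + 0.066Q → Q* = 277.7778, P* = 32.3333.
With the tax, the buyer price exceeds the seller price by 17.5: (49 − 0.06Q) − (14 + 0.066Q) = 17.5 → Q' = 138.8889.
ΔQ = 277.7778 − 138.8889 = 138.8889; the wedge equals the tax, 17.5.
Welfare loss = ½ × 138.8889 × 17.5 = 1215.28.

1215.28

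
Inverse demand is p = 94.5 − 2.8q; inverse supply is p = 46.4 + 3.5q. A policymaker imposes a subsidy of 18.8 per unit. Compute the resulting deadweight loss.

28.05

Competitive equilibrium: 94.5 − 2.8q = 46.4 + 3.5q → q* = 7.6349, p* = 73.1222.
The subsidy lowers effective supply by 18.8: p = 27.6 + 3.5q.
New quantity: 94.5 − 2.8q = 27.6 + 3.5q → q' = 10.619.
Overproduction Δq = 10.619 − 7.6349 = 2.9841; wedge = subsidy = 18.8.
Welfare loss = ½ × 2.9841 × 18.8 = 28.05.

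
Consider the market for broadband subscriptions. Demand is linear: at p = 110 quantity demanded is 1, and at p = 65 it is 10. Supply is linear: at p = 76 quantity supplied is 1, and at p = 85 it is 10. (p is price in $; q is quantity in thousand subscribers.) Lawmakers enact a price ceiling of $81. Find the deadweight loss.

$1.33 thousand

Demand slope = (65 − 110)/(10 − 1) = −5, so p = 115 − 5q.
Supply slope = (85 − 76)/(10 − 1) = 1, so p = 75 + q.
Competitive equilibrium: 115 − 5q = 75 + q → q* = 6.6667, p* = 81.6667.
At the ceiling p = 81, quantity supplied = (81 − 75)/1 = 6.
Willingness to pay at q' = 6: 115 − 5·6 = 85.
Δq = 6.6667 − 6 = 0.6667; wedge = 85 − 81 = 4.
Welfare loss = ½ × 0.6667 × 4 = $1.33 thousand.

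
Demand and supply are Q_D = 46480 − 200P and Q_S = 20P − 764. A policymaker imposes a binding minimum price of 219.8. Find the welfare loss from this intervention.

In inverse form: demand P = 232.4 − 0.005Q, supply P = 38.2 + 0.05Q.
Competitive equilibrium: 232.4 − 0.005Q = 38.2 + 0.05Q → Q* = 3530.9091, P* = 214.7455.
At the floor P = 219.8, quantity demanded = (232.4 − 219.8)/0.005 = 2520.
Sellers' marginal cost at Q' = 2520: 38.2 + 0.05·2520 = 164.2.
ΔQ = 3530.9091 − 2520 = 1010.9091; wedge = 219.8 − 164.2 = 55.6.
DWL = ½ × 1010.9091 × 55.6 = 28103.27.

28103.27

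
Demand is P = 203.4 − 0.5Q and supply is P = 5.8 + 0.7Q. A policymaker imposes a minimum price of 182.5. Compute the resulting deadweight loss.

Competitive equilibrium: 203.4 − 0.5Q = 5.8 + 0.7Q → Q* = 164.6667, P* = 121.0667.
At the floor P = 182.5, quantity demanded = (203.4 − 182.5)/0.5 = 41.8.
Sellers' marginal cost at Q' = 41.8: 5.8 + 0.7·41.8 = 35.06.
ΔQ = 164.6667 − 41.8 = 122.8667; wedge = 182.5 − 35.06 = 147.44.
The triangle = ½ × 122.8667 × 147.44 = 9057.73.

9057.73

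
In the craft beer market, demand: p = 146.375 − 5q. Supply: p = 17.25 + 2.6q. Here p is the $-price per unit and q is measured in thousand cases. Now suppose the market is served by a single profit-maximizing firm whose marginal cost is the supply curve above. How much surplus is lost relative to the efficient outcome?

Competitive equilibrium: 146.375 − 5q = 17.25 + 2.6q → q* = 16.9901, p* = 61.4243.
Marginal revenue: MR = 146.375 − 10q. Set MR = MC: 146.375 − 10q = 17.25 + 2.6q → q_m = 10.248.
Price p_m = 146.375 − 5·10.248 = 95.135; MC(q_m) = 17.25 + 2.6·10.248 = 43.8948.
Competitive q* = 16.9901, so Δq = 6.7421; wedge = 95.135 − 43.8948 = 51.2402.
The triangle = ½ × 6.7421 × 51.2402 = $172.73 thousand.

$172.73 thousand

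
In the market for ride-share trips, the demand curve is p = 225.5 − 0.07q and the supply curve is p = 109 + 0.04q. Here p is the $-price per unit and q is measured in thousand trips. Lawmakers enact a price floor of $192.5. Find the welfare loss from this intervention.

$18994.09 thousand

Competitive equilibrium: 225.5 − 0.07q = 109 + 0.04q → q* = 1059.09091, p* = 151.36364.
At the floor p = 192.5, quantity demanded = (225.5 − 192.5)/0.07 = 471.42857.
Sellers' marginal cost at q' = 471.42857: 109 + 0.04·471.42857 = 127.85714.
Δq = 1059.09091 − 471.42857 = 587.66234; wedge = 192.5 − 127.85714 = 64.64286.
The triangle = ½ × 587.66234 × 64.64286 = $18994.09 thousand.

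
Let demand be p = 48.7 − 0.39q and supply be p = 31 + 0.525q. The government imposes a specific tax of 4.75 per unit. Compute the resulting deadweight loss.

12.33

Competitive equilibrium: 48.7 − 0.39q = 31 + 0.525q → q* = 19.3443, p* = 41.1557.
With the tax, the buyer price exceeds the seller price by 4.75: (48.7 − 0.39q) − (31 + 0.525q) = 4.75 → q' = 14.153.
Δq = 19.3443 − 14.153 = 5.1913; the wedge equals the tax, 4.75.
DWL = ½ × 5.1913 × 4.75 = 12.33.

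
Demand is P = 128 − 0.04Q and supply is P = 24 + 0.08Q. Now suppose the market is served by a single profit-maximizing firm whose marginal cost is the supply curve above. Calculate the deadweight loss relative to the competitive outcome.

2816.67

Competitive equilibrium: 128 − 0.04Q = 24 + 0.08Q → Q* = 866.6667, P* = 93.3333.
Marginal revenue: MR = 128 − 0.08Q. Set MR = MC: 128 − 0.08Q = 24 + 0.08Q → Q_m = 650.
Price P_m = 128 − 0.04·650 = 102; MC(Q_m) = 24 + 0.08·650 = 76.
Competitive Q* = 866.6667, so ΔQ = 216.6667; wedge = 102 − 76 = 26.
Deadweight loss = ½ × 216.6667 × 26 = 2816.67.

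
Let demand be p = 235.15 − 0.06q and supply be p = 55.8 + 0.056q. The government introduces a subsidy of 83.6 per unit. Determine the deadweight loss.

30124.83

Competitive equilibrium: 235.15 − 0.06q = 55.8 + 0.056q → q* = 1546.1207, p* = 142.3828.
The subsidy lowers effective supply by 83.6: p = 0.056q − 27.8.
New quantity: 235.15 − 0.06q = 0.056q − 27.8 → q' = 2266.8103.
Overproduction Δq = 2266.8103 − 1546.1207 = 720.6896; wedge = subsidy = 83.6.
Deadweight loss = ½ × 720.6896 × 83.6 = 30124.83.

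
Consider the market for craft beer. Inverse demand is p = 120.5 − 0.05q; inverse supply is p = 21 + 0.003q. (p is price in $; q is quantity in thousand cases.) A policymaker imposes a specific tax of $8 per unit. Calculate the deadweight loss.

Competitive equilibrium: 120.5 − 0.05q = 21 + 0.003q → q* = 1877.3585, p* = 26.6321.
With the tax, the buyer price exceeds the seller price by 8: (120.5 − 0.05q) − (21 + 0.003q) = 8 → q' = 1726.4151.
Δq = 1877.3585 − 1726.4151 = 150.9434; the wedge equals the tax, 8.
Welfare loss = ½ × 150.9434 × 8 = $603.77 thousand.

$603.77 thousand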